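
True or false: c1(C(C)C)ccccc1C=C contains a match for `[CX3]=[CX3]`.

The pattern [CX3]=[CX3] describes a non-aromatic C=C double bond between two sp2 carbons — an alkene.
The molecule carries a vinyl group (-CH=CH2), whose atoms satisfy every constraint of the query, so the pattern matches.

True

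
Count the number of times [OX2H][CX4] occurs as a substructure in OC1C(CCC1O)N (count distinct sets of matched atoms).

2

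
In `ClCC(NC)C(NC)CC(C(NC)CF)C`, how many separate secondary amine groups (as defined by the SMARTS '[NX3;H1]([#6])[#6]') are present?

3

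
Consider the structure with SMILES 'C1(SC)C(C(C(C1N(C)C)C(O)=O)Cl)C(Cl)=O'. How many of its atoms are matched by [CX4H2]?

0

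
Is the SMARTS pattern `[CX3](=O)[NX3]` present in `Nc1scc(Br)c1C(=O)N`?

The pattern [CX3](=O)[NX3] describes a carbonyl carbon bonded to a trivalent nitrogen — an amide.
The molecule carries a primary amide (-C(=O)NH2), whose atoms satisfy every constraint of the query, so the pattern matches.

Yes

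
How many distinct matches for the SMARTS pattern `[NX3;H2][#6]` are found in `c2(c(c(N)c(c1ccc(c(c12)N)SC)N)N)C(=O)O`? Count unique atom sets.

[NX3;H2][#6] is the SMARTS for a primary amine: a trivalent nitrogen with two H attached to carbon.
The molecule carries 4 separate instances of a primary amino group (-NH2) meeting every constraint; each maps to a distinct set of atoms, giving 4 matches.

4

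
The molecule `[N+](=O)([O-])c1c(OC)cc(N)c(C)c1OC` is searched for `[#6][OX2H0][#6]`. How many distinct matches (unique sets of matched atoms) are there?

2

[#6][OX2H0][#6] is the SMARTS for an ether: an aliphatic oxygen bridging two carbons with no H on the oxygen.
The molecule carries 2 separate instances of a methoxy ether (-OCH3) meeting every constraint; each maps to a distinct set of atoms, giving 2 matches.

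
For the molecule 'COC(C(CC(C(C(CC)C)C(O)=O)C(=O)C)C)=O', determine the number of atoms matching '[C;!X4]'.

The query [C;!X4] means: aliphatic carbon that does not have four total connections.
Check the 19 heavy atoms by environment: 11× C (X4) → no; 3× C (X3) → match; 3× O (X1) → no; 2× O (X2) → no.
That gives 3 matching atoms.

3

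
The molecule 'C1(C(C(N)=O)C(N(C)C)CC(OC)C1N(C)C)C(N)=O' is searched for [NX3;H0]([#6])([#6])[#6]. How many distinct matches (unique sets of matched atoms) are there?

2

[NX3;H0]([#6])([#6])[#6] is the SMARTS for a tertiary amine: a trivalent nitrogen with no H, bonded to three carbons.
The molecule carries 2 separate instances of a dimethylamino group (-N(CH3)2) meeting every constraint; each maps to a distinct set of atoms, giving 2 matches.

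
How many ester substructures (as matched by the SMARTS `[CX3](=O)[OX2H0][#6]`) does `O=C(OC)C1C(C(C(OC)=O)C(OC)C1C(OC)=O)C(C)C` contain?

3

[CX3](=O)[OX2H0][#6] is the SMARTS for an ester: a carbonyl carbon bonded to an oxygen that is itself bonded to carbon (no H on that O).
The molecule carries 3 separate instances of a methyl-ester group (-C(=O)OCH3) meeting every constraint; each maps to a distinct set of atoms, giving 3 matches.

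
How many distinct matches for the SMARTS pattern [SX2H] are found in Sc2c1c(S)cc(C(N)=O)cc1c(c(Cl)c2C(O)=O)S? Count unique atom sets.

3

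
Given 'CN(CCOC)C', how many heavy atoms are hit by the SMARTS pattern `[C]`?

5

The query [C] means: uppercase C matches aliphatic (non-aromatic) carbon only.
Check the 7 heavy atoms by environment: 5× C → match; 1× N → no; 1× O → no.
That gives 5 matching atoms.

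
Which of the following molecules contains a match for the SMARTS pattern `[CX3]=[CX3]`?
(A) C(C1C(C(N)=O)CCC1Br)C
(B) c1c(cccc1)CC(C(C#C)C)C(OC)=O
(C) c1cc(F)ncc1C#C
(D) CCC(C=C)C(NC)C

D

[CX3]=[CX3] describes a non-aromatic C=C double bond between two sp2 carbons (an alkene).
(A) has an ethyl group (-CH2CH3) but its C-C bond is a single bond between CX4 carbons, not CX3=CX3.
(B) has an ethynyl group (-C#CH) but the C-C bond is a triple bond, not a double bond.
(C) has an ethynyl group (-C#CH) but the C-C bond is a triple bond, not a double bond.
(D) contains a vinyl group (-CH=CH2), which satisfies every atom and bond constraint.
So the answer is (D).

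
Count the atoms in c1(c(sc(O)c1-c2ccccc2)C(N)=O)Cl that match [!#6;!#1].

5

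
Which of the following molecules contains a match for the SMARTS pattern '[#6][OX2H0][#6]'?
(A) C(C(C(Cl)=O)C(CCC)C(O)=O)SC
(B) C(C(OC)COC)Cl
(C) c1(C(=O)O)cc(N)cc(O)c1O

B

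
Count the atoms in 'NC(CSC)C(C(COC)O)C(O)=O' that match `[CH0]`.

The query [CH0] means: aliphatic carbon with no attached hydrogen.
Check the 14 heavy atoms by environment: 2× C (H2) → no; 3× C (H1) → no; 1× C (H0) → match; 2× O (H0) → no; 2× O (H1) → no; 1× S (H0) → no; 2× C (H3) → no; 1× N (H2) → no.
That gives 1 matching atom.

1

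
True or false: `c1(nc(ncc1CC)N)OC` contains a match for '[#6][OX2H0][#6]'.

The pattern [#6][OX2H0][#6] describes an aliphatic oxygen bridging two carbons with no H on the oxygen — an ether.
The molecule carries a methoxy ether (-OCH3), whose atoms satisfy every constraint of the query, so the pattern matches.

True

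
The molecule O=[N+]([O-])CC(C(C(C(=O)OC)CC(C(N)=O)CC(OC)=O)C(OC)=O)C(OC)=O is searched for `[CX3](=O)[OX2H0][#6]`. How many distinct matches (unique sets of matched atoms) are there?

4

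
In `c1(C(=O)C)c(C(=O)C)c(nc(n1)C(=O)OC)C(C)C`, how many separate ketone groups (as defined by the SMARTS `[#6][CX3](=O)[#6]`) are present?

2

[#6][CX3](=O)[#6] is the SMARTS for a ketone: a carbonyl carbon (no H) flanked by two carbons.
The molecule carries 2 separate instances of an acetyl/ketone group (-C(=O)CH3) meeting every constraint; each maps to a distinct set of atoms, giving 2 matches.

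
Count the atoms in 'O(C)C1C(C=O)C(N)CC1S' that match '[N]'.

1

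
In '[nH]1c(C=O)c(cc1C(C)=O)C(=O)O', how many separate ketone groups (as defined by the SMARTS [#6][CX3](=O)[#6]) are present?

1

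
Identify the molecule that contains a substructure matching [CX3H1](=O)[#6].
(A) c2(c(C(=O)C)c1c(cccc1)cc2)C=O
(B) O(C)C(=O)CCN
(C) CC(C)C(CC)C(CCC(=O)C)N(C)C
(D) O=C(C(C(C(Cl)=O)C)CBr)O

A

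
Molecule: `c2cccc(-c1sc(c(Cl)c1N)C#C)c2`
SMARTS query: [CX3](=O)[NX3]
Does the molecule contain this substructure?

No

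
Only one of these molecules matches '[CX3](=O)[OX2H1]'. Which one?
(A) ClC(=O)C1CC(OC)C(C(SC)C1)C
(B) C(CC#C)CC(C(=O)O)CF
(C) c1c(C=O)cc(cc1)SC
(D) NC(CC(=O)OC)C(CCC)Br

B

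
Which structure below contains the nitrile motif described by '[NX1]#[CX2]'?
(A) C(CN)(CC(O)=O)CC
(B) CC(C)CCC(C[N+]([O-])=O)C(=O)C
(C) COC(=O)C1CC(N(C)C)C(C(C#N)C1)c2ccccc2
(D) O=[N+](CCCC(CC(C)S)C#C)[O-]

C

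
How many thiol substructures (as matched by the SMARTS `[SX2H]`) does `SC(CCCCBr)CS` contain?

2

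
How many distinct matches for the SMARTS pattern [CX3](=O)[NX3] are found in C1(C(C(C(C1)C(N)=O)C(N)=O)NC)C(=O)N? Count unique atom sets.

[CX3](=O)[NX3] is the SMARTS for an amide: a carbonyl carbon bonded to a trivalent nitrogen.
The molecule carries 3 separate instances of a primary amide (-C(=O)NH2) meeting every constraint; each maps to a distinct set of atoms, giving 3 matches.

3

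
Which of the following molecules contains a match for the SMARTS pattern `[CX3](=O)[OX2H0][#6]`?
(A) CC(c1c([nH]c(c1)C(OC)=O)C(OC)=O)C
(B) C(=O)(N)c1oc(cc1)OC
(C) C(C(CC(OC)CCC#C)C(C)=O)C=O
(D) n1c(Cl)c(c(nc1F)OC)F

A

[CX3](=O)[OX2H0][#6] describes a carbonyl carbon bonded to an oxygen that is itself bonded to carbon (no H on that O) (an ester).
(A) contains a methyl-ester group (-C(=O)OCH3), which satisfies every atom and bond constraint.
(B) has a primary amide (-C(=O)NH2) but the carbonyl is bonded to N, not to an O-C linkage.
(C) has a methoxy ether (-OCH3) but the ether oxygen is not adjacent to a C=O carbon.
(D) has a methoxy ether (-OCH3) but the ether oxygen is not adjacent to a C=O carbon.
So the answer is (A).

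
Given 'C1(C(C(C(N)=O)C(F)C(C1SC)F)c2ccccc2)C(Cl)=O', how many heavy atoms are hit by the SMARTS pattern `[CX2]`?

The query [CX2] means: C with X2: aliphatic carbon with exactly 2 total connections.
Check the 22 heavy atoms by environment: 7× C (X4) → no; 6× c (aromatic, X3) → no; 2× F (X1) → no; 2× C (X3) → no; 2× O (X1) → no; 1× N (X3) → no; 1× S (X2) → no; 1× Cl (X1) → no.
No environment satisfies the query, so 0 matching atoms.

0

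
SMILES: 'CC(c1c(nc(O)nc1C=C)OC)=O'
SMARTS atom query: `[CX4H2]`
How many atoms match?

The query [CX4H2] means: sp3 carbon (X4) with exactly two hydrogens.
Check the 14 heavy atoms by environment: 2× n (aromatic, H0, X2) → no; 4× c (aromatic, H0, X3) → no; 1× O (H0, X2) → no; 2× C (H3, X4) → no; 1× O (H1, X2) → no; 1× C (H1, X3) → no; 1× C (H2, X3) → no; 1× C (H0, X3) → no; 1× O (H0, X1) → no.
No environment satisfies the query, so 0 matching atoms.

0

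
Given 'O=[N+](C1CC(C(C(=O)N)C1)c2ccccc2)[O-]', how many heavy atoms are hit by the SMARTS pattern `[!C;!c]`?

5

Check the 17 heavy atoms by environment: 6× C → no; 1× N (charge +1) → match; 1× O (charge -1) → match; 2× O → match; 1× N → match; 6× c (aromatic) → no.
Summing the matching environments: 1 + 1 + 2 + 1 = 5 matching atoms.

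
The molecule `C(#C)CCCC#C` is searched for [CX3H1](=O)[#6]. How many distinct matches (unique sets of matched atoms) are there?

0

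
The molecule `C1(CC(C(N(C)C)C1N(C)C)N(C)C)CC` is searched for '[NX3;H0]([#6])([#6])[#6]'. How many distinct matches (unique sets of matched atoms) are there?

[NX3;H0]([#6])([#6])[#6] is the SMARTS for a tertiary amine: a trivalent nitrogen with no H, bonded to three carbons.
The molecule carries 3 separate instances of a dimethylamino group (-N(CH3)2) meeting every constraint; each maps to a distinct set of atoms, giving 3 matches.

3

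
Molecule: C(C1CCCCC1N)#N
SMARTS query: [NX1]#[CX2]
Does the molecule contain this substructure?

The pattern [NX1]#[CX2] describes a nitrogen triple-bonded to a two-connected carbon — a nitrile.
The molecule carries a nitrile (-C#N), whose atoms satisfy every constraint of the query, so the pattern matches.

Yes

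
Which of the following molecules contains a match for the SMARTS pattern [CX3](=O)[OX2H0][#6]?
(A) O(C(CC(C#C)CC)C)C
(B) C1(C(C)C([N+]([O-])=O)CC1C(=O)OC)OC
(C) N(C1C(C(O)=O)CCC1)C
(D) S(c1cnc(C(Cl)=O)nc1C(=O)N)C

B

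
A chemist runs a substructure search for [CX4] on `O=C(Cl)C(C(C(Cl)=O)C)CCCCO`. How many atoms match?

The query [CX4] means: C with X4: aliphatic carbon with exactly 4 total connections (bonds + H).
Check the 14 heavy atoms by environment: 7× C (X4) → match; 1× O (X2) → no; 2× C (X3) → no; 2× O (X1) → no; 2× Cl (X1) → no.
That gives 7 matching atoms.

7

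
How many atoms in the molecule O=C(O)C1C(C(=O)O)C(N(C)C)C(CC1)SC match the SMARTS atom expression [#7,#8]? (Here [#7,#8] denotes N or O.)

5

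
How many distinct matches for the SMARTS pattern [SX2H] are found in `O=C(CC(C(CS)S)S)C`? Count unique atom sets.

3

[SX2H] is the SMARTS for a thiol: an aliphatic sulfur with two connections, one being H.
The molecule carries 3 separate instances of a thiol (-SH) meeting every constraint; each maps to a distinct set of atoms, giving 3 matches.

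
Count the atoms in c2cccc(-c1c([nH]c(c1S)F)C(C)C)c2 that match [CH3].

2

The query [CH3] means: aliphatic carbon with exactly three hydrogens.
Check the 16 heavy atoms by environment: 1× n (aromatic, H1) → no; 5× c (aromatic, H0) → no; 5× c (aromatic, H1) → no; 1× S (H1) → no; 1× C (H1) → no; 2× C (H3) → match; 1× F (H0) → no.
That gives 2 matching atoms.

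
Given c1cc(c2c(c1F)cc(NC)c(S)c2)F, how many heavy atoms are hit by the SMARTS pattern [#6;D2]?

The query [#6;D2] means: any carbon bonded to exactly two heavy atoms.
Check the 15 heavy atoms by environment: 6× c (aromatic, D3) → no; 4× c (aromatic, D2) → match; 1× N (D2) → no; 1× C (D1) → no; 2× F (D1) → no; 1× S (D1) → no.
That gives 4 matching atoms.

4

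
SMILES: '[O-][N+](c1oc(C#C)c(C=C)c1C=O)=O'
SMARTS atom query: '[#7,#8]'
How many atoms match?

5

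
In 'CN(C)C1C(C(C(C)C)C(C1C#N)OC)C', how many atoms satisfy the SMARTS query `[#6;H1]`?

The query [#6;H1] means: any carbon bearing exactly one hydrogen.
Check the 16 heavy atoms by environment: 6× C (H1) → match; 1× C (H0) → no; 2× N (H0) → no; 1× O (H0) → no; 6× C (H3) → no.
That gives 6 matching atoms.

6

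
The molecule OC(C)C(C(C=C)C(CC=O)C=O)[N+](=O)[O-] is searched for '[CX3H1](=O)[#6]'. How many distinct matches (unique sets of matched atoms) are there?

2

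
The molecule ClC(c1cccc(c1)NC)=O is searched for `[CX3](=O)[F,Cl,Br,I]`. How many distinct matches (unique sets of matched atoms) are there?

1

[CX3](=O)[F,Cl,Br,I] is the SMARTS for an acyl halide: a carbonyl carbon bonded to a halogen.
Exactly one fragment in the molecule meets all constraints, giving 1 match.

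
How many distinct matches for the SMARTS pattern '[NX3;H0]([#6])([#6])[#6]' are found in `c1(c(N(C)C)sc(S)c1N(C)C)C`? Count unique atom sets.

2

[NX3;H0]([#6])([#6])[#6] is the SMARTS for a tertiary amine: a trivalent nitrogen with no H, bonded to three carbons.
The molecule carries 2 separate instances of a dimethylamino group (-N(CH3)2) meeting every constraint; each maps to a distinct set of atoms, giving 2 matches.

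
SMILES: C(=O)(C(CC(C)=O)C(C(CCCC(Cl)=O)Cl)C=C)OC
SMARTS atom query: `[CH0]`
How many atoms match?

3

The query [CH0] means: aliphatic carbon with no attached hydrogen.
Check the 20 heavy atoms by environment: 5× C (H2) → no; 4× C (H1) → no; 3× C (H0) → match; 4× O (H0) → no; 2× C (H3) → no; 2× Cl (H0) → no.
That gives 3 matching atoms.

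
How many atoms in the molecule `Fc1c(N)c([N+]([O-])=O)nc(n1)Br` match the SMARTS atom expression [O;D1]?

2

Check the 12 heavy atoms by environment: 2× n (aromatic, D2) → no; 4× c (aromatic, D3) → no; 1× F (D1) → no; 1× N (charge +1, D3) → no; 1× O (charge -1, D1) → match; 1× O (D1) → match; 1× N (D1) → no; 1× Br (D1) → no.
Summing the matching environments: 1 + 1 = 2 matching atoms.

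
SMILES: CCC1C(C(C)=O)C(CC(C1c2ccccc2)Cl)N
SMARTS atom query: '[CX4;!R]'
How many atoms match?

The query [CX4;!R] means: aliphatic carbon with four total connections, not in a ring.
Check the 19 heavy atoms by environment: 6× C (X4, in 6-ring) → no; 1× Cl (X1, acyclic) → no; 1× N (X3, acyclic) → no; 3× C (X4, acyclic) → match; 1× C (X3, acyclic) → no; 1× O (X1, acyclic) → no; 6× c (aromatic, X3, in 6-ring) → no.
That gives 3 matching atoms.

3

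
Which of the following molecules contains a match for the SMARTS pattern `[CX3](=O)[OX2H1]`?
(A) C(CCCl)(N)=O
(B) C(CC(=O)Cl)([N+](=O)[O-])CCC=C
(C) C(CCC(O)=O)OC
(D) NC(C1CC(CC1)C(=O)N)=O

C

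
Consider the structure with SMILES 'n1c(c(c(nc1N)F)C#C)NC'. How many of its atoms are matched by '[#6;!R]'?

The query [#6;!R] means: carbon not in any ring.
Check the 12 heavy atoms by environment: 2× n (aromatic, in 6-ring) → no; 4× c (aromatic, in 6-ring) → no; 2× N (acyclic) → no; 3× C (acyclic) → match; 1× F (acyclic) → no.
That gives 3 matching atoms.

3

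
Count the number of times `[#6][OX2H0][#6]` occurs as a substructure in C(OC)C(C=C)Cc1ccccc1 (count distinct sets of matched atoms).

[#6][OX2H0][#6] is the SMARTS for an ether: an aliphatic oxygen bridging two carbons with no H on the oxygen.
Exactly one fragment in the molecule meets all constraints, giving 1 match.

1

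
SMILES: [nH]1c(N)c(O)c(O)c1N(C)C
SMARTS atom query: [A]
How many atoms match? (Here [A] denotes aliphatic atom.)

The query [A] means: A matches any aliphatic (non-aromatic) heavy atom.
Check the 11 heavy atoms by environment: 1× n (aromatic) → no; 4× c (aromatic) → no; 2× N → match; 2× C → match; 2× O → match.
Summing the matching environments: 2 + 2 + 2 = 6 matching atoms.

6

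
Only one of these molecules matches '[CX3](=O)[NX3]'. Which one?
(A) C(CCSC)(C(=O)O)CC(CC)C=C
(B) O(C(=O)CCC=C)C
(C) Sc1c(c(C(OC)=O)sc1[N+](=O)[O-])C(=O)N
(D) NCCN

C

[CX3](=O)[NX3] describes a carbonyl carbon bonded to a trivalent nitrogen (an amide).
(A) has a carboxylic acid group (-C(=O)OH) but the carbonyl is bonded to O, not to an NX3 nitrogen.
(B) has a methyl-ester group (-C(=O)OCH3) but the carbonyl is bonded to O, not to an NX3 nitrogen.
(C) contains a primary amide (-C(=O)NH2), which satisfies every atom and bond constraint.
(D) has a primary amino group (-NH2) but the -NH2 is not attached to a carbonyl carbon.
So the answer is (C).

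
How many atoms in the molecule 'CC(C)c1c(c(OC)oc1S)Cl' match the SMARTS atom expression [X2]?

3

Check the 12 heavy atoms by environment: 1× o (aromatic, X2) → match; 4× c (aromatic, X3) → no; 1× Cl (X1) → no; 4× C (X4) → no; 1× S (X2) → match; 1× O (X2) → match.
Summing the matching environments: 1 + 1 + 1 = 3 matching atoms.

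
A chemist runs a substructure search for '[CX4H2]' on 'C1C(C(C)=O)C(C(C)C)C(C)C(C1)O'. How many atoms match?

2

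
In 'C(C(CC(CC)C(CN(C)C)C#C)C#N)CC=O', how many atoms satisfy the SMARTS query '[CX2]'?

3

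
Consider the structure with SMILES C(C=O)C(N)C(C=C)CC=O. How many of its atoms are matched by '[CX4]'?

4

The query [CX4] means: C with X4: aliphatic carbon with exactly 4 total connections (bonds + H).
Check the 11 heavy atoms by environment: 4× C (X4) → match; 4× C (X3) → no; 2× O (X1) → no; 1× N (X3) → no.
That gives 4 matching atoms.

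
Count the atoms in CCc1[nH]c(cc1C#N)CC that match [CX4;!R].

4

The query [CX4;!R] means: aliphatic carbon with four total connections, not in a ring.
Check the 11 heavy atoms by environment: 1× n (aromatic, X3, in 5-ring) → no; 4× c (aromatic, X3, in 5-ring) → no; 4× C (X4, acyclic) → match; 1× C (X2, acyclic) → no; 1× N (X1, acyclic) → no.
That gives 4 matching atoms.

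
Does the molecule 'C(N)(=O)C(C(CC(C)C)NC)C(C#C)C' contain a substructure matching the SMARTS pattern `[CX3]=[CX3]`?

The pattern [CX3]=[CX3] describes a non-aromatic C=C double bond between two sp2 carbons — an alkene.
The closest candidate here is an ethynyl group (-C#CH), but the C-C bond is a triple bond, not a double bond. No other fragment satisfies the full query, so there is no match.

No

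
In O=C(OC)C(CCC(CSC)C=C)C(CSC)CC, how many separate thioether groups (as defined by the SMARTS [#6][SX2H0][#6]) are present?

[#6][SX2H0][#6] is the SMARTS for a thioether: an aliphatic sulfur bridging two carbons with no H on the sulfur.
The molecule carries 2 separate instances of a methylthio ether (-SCH3) meeting every constraint; each maps to a distinct set of atoms, giving 2 matches.

2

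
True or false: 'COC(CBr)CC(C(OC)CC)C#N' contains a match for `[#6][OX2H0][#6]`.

True

The pattern [#6][OX2H0][#6] describes an aliphatic oxygen bridging two carbons with no H on the oxygen — an ether.
The molecule carries a methoxy ether (-OCH3), whose atoms satisfy every constraint of the query, so the pattern matches.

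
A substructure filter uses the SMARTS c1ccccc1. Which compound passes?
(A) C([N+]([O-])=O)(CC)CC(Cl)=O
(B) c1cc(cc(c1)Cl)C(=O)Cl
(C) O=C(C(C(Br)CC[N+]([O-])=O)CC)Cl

B

c1ccccc1 describes six aromatic carbons in a ring (a benzene ring).
(A) has a methyl group (-CH3) but no six-membered all-carbon aromatic ring is present.
(B) contains the required atom environment, so the pattern matches.
(C) has a methyl group (-CH3) but no six-membered all-carbon aromatic ring is present.
So the answer is (B).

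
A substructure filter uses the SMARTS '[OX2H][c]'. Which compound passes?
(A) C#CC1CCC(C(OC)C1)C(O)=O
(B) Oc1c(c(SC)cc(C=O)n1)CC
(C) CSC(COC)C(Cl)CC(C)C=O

B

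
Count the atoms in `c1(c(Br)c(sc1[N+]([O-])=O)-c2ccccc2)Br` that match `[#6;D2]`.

5

The query [#6;D2] means: any carbon bonded to exactly two heavy atoms.
Check the 16 heavy atoms by environment: 1× s (aromatic, D2) → no; 5× c (aromatic, D3) → no; 2× Br (D1) → no; 5× c (aromatic, D2) → match; 1× N (charge +1, D3) → no; 1× O (charge -1, D1) → no; 1× O (D1) → no.
That gives 5 matching atoms.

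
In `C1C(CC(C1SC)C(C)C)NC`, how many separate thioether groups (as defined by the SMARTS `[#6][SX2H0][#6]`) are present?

1

[#6][SX2H0][#6] is the SMARTS for a thioether: an aliphatic sulfur bridging two carbons with no H on the sulfur.
Exactly one fragment in the molecule meets all constraints, giving 1 match.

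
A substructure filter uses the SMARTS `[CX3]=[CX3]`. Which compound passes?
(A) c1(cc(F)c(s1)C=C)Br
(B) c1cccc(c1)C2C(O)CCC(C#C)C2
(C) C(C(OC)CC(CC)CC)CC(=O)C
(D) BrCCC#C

A

[CX3]=[CX3] describes a non-aromatic C=C double bond between two sp2 carbons (an alkene).
(A) contains a vinyl group (-CH=CH2), which satisfies every atom and bond constraint.
(B) has an ethynyl group (-C#CH) but the C-C bond is a triple bond, not a double bond.
(C) has an ethyl group (-CH2CH3) but its C-C bond is a single bond between CX4 carbons, not CX3=CX3.
(D) has an ethynyl group (-C#CH) but the C-C bond is a triple bond, not a double bond.
So the answer is (A).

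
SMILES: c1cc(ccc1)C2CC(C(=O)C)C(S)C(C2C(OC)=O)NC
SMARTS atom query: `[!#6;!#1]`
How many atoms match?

5

The query [!#6;!#1] means: not carbon and not hydrogen — any heteroatom.
Check the 22 heavy atoms by environment: 11× C → no; 6× c (aromatic) → no; 3× O → match; 1× S → match; 1× N → match.
Summing the matching environments: 3 + 1 + 1 = 5 matching atoms.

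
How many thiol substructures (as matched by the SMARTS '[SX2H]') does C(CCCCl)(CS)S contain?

2

[SX2H] is the SMARTS for a thiol: an aliphatic sulfur with two connections, one being H.
The molecule carries 2 separate instances of a thiol (-SH) meeting every constraint; each maps to a distinct set of atoms, giving 2 matches.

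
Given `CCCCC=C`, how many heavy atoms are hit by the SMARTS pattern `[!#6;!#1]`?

0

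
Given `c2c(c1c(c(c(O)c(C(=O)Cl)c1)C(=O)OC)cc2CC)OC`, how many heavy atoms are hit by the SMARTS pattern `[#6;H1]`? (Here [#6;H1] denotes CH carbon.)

3

Check the 22 heavy atoms by environment: 7× c (aromatic, H0) → no; 3× c (aromatic, H1) → match; 1× C (H2) → no; 3× C (H3) → no; 2× C (H0) → no; 4× O (H0) → no; 1× O (H1) → no; 1× Cl (H0) → no.
That gives 3 matching atoms.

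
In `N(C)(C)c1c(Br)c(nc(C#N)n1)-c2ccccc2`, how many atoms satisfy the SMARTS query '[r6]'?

12

Check the 18 heavy atoms by environment: 2× n (aromatic, in 6-ring) → match; 10× c (aromatic, in 6-ring) → match; 2× N (acyclic) → no; 3× C (acyclic) → no; 1× Br (acyclic) → no.
Summing the matching environments: 2 + 10 = 12 matching atoms.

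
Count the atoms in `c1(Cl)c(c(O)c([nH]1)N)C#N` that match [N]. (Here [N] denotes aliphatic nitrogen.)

2

The query [N] means: uppercase N matches aliphatic (non-aromatic) nitrogen only.
Check the 10 heavy atoms by environment: 1× n (aromatic) → no; 4× c (aromatic) → no; 2× N → match; 1× O → no; 1× Cl → no; 1× C → no.
That gives 2 matching atoms.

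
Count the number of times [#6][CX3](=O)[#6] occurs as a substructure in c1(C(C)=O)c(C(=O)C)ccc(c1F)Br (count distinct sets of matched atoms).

[#6][CX3](=O)[#6] is the SMARTS for a ketone: a carbonyl carbon (no H) flanked by two carbons.
The molecule carries 2 separate instances of an acetyl/ketone group (-C(=O)CH3) meeting every constraint; each maps to a distinct set of atoms, giving 2 matches.

2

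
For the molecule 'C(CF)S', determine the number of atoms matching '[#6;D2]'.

2

The query [#6;D2] means: any carbon bonded to exactly two heavy atoms.
Check the 4 heavy atoms by environment: 2× C (D2) → match; 1× S (D1) → no; 1× F (D1) → no.
That gives 2 matching atoms.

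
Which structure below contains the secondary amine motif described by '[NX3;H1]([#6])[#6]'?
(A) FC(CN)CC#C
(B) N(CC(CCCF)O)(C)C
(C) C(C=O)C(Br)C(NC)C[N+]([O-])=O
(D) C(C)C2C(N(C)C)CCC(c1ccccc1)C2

C

[NX3;H1]([#6])[#6] describes a trivalent nitrogen with one H, bonded to two carbons (a secondary amine).
(A) has a primary amino group (-NH2) but the nitrogen has H2 and only one carbon neighbour.
(B) has a dimethylamino group (-N(CH3)2) but the nitrogen has H0, not H1.
(C) contains an N-methylamino group (-NHCH3), which satisfies every atom and bond constraint.
(D) has a dimethylamino group (-N(CH3)2) but the nitrogen has H0, not H1.
So the answer is (C).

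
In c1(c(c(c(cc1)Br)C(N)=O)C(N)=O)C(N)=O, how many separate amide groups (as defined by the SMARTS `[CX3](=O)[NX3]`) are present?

[CX3](=O)[NX3] is the SMARTS for an amide: a carbonyl carbon bonded to a trivalent nitrogen.
The molecule carries 3 separate instances of a primary amide (-C(=O)NH2) meeting every constraint; each maps to a distinct set of atoms, giving 3 matches.

3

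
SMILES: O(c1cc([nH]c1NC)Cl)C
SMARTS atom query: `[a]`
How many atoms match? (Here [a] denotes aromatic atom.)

The query [a] means: a matches any aromatic atom.
Check the 10 heavy atoms by environment: 1× n (aromatic) → match; 4× c (aromatic) → match; 1× N → no; 2× C → no; 1× Cl → no; 1× O → no.
Summing the matching environments: 1 + 4 = 5 matching atoms.

5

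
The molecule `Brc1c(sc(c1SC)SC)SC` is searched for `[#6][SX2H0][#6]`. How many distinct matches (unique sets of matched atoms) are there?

3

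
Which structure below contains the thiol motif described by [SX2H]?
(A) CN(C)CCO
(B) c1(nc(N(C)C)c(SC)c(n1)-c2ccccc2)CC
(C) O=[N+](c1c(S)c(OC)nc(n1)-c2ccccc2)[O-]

C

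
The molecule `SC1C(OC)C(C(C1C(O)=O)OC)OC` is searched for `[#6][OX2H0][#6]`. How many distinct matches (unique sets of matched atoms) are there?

3

[#6][OX2H0][#6] is the SMARTS for an ether: an aliphatic oxygen bridging two carbons with no H on the oxygen.
The molecule carries 3 separate instances of a methoxy ether (-OCH3) meeting every constraint; each maps to a distinct set of atoms, giving 3 matches.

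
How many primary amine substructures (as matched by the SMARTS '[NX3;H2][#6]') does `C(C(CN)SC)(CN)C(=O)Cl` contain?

[NX3;H2][#6] is the SMARTS for a primary amine: a trivalent nitrogen with two H attached to carbon.
The molecule carries 2 separate instances of a primary amino group (-NH2) meeting every constraint; each maps to a distinct set of atoms, giving 2 matches.

2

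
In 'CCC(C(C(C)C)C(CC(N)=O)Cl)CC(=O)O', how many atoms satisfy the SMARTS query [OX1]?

Check the 17 heavy atoms by environment: 10× C (X4) → no; 2× C (X3) → no; 2× O (X1) → match; 1× N (X3) → no; 1× O (X2) → no; 1× Cl (X1) → no.
That gives 2 matching atoms.

2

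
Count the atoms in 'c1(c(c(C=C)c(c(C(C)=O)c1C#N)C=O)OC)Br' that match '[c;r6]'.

6

The query [c;r6] means: aromatic carbon that belongs to a six-membered ring.
Check the 18 heavy atoms by environment: 6× c (aromatic, in 6-ring) → match; 7× C (acyclic) → no; 3× O (acyclic) → no; 1× N (acyclic) → no; 1× Br (acyclic) → no.
That gives 6 matching atoms.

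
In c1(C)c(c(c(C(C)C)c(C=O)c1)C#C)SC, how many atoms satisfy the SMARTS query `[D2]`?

The query [D2] means: atom with exactly two heavy-atom neighbours.
Check the 16 heavy atoms by environment: 5× c (aromatic, D3) → no; 1× c (aromatic, D2) → match; 2× C (D2) → match; 5× C (D1) → no; 1× S (D2) → match; 1× O (D1) → no; 1× C (D3) → no.
Summing the matching environments: 1 + 2 + 1 = 4 matching atoms.

4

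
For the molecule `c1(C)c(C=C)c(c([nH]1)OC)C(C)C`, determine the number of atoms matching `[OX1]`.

0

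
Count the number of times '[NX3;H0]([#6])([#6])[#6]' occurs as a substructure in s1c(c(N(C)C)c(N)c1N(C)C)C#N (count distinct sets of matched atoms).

[NX3;H0]([#6])([#6])[#6] is the SMARTS for a tertiary amine: a trivalent nitrogen with no H, bonded to three carbons.
The molecule carries 2 separate instances of a dimethylamino group (-N(CH3)2) meeting every constraint; each maps to a distinct set of atoms, giving 2 matches.

2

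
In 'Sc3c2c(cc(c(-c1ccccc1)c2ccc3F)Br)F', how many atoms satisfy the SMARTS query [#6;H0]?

8

The query [#6;H0] means: any carbon with no attached hydrogen.
Check the 20 heavy atoms by environment: 8× c (aromatic, H0) → match; 8× c (aromatic, H1) → no; 2× F (H0) → no; 1× S (H1) → no; 1× Br (H0) → no.
That gives 8 matching atoms.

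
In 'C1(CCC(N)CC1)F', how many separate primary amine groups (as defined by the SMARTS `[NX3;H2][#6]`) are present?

[NX3;H2][#6] is the SMARTS for a primary amine: a trivalent nitrogen with two H attached to carbon.
Exactly one fragment in the molecule meets all constraints, giving 1 match.

1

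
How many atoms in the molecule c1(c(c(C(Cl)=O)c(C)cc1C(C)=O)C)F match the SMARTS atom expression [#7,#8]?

The query [#7,#8] means: nitrogen or oxygen (comma = OR).
Check the 15 heavy atoms by environment: 6× c (aromatic) → no; 1× F → no; 5× C → no; 2× O → match; 1× Cl → no.
That gives 2 matching atoms.

2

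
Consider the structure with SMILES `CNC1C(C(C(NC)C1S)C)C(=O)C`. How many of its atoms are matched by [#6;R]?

Check the 14 heavy atoms by environment: 5× C (in 5-ring) → match; 5× C (acyclic) → no; 1× O (acyclic) → no; 1× S (acyclic) → no; 2× N (acyclic) → no.
That gives 5 matching atoms.

5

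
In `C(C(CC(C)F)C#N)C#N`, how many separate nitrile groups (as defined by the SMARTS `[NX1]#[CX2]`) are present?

2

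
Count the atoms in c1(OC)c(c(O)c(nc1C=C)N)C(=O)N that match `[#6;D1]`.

2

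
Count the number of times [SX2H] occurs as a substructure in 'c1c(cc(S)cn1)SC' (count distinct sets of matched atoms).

1

[SX2H] is the SMARTS for a thiol: an aliphatic sulfur with two connections, one being H.
Exactly one fragment in the molecule meets all constraints, giving 1 match.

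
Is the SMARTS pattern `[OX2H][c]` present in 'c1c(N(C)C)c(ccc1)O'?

Yes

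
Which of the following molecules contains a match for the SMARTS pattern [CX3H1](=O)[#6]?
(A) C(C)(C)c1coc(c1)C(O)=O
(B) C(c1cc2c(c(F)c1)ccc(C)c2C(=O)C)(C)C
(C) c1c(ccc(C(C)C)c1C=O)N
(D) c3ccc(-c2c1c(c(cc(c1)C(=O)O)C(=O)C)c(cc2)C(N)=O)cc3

C

[CX3H1](=O)[#6] describes an sp2 carbon with one H, double-bonded to O and single-bonded to carbon (an aldehyde).
(A) has a carboxylic acid group (-C(=O)OH) but the carbonyl carbon has H0 and is bonded to O, not H1.
(B) has an acetyl/ketone group (-C(=O)CH3) but the carbonyl carbon has H0 (two carbon neighbours), not H1.
(C) contains an aldehyde (-CHO), which satisfies every atom and bond constraint.
(D) has a carboxylic acid group (-C(=O)OH) but the carbonyl carbon has H0 and is bonded to O, not H1.
So the answer is (C).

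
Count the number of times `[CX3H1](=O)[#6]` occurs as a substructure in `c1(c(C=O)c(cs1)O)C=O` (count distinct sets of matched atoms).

[CX3H1](=O)[#6] is the SMARTS for an aldehyde: an sp2 carbon with one H, double-bonded to O and single-bonded to carbon.
The molecule carries 2 separate instances of an aldehyde (-CHO) meeting every constraint; each maps to a distinct set of atoms, giving 2 matches.

2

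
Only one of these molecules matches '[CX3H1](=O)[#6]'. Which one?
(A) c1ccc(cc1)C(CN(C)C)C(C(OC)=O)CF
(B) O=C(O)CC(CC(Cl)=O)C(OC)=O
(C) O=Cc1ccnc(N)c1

C

[CX3H1](=O)[#6] describes an sp2 carbon with one H, double-bonded to O and single-bonded to carbon (an aldehyde).
(A) has a methyl-ester group (-C(=O)OCH3) but the carbonyl carbon has H0, not H1.
(B) has a methyl-ester group (-C(=O)OCH3) but the carbonyl carbon has H0, not H1.
(C) contains an aldehyde (-CHO), which satisfies every atom and bond constraint.
So the answer is (C).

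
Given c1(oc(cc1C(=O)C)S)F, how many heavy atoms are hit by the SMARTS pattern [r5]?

Check the 10 heavy atoms by environment: 1× o (aromatic, in 5-ring) → match; 4× c (aromatic, in 5-ring) → match; 1× F (acyclic) → no; 2× C (acyclic) → no; 1× O (acyclic) → no; 1× S (acyclic) → no.
Summing the matching environments: 1 + 4 = 5 matching atoms.

5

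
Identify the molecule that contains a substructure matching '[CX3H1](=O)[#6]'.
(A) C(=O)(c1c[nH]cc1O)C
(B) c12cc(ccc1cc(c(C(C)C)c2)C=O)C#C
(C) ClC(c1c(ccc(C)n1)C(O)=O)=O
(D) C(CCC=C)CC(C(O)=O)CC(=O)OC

B

[CX3H1](=O)[#6] describes an sp2 carbon with one H, double-bonded to O and single-bonded to carbon (an aldehyde).
(A) has an acetyl/ketone group (-C(=O)CH3) but the carbonyl carbon has H0 (two carbon neighbours), not H1.
(B) contains an aldehyde (-CHO), which satisfies every atom and bond constraint.
(C) has a carboxylic acid group (-C(=O)OH) but the carbonyl carbon has H0 and is bonded to O, not H1.
(D) has a methyl-ester group (-C(=O)OCH3) but the carbonyl carbon has H0, not H1.
So the answer is (B).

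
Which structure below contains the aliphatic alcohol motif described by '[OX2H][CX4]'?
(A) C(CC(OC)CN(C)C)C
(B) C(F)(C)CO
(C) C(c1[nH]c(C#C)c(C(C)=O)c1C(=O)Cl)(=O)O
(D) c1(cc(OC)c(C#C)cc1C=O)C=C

B

[OX2H][CX4] describes a hydroxyl oxygen bound to an sp3 (X4) carbon (an aliphatic alcohol).
(A) has a methoxy ether (-OCH3) but the oxygen has H0 (ether), not H1.
(B) contains a hydroxyl group (-OH), which satisfies every atom and bond constraint.
(C) has a carboxylic acid group (-C(=O)OH) but the -OH is on a CX3 carbonyl carbon, not a CX4 carbon.
(D) has a methoxy ether (-OCH3) but the oxygen has H0 (ether), not H1.
So the answer is (B).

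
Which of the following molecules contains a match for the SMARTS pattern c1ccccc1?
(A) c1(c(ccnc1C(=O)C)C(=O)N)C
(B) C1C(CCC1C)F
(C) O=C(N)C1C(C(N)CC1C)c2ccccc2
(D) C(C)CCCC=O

c1ccccc1 describes six aromatic carbons in a ring (a benzene ring).
(A) has a methyl group (-CH3) but no six-membered all-carbon aromatic ring is present.
(B) has a methyl group (-CH3) but no six-membered all-carbon aromatic ring is present.
(C) contains a phenyl ring, which satisfies every atom and bond constraint.
(D) has a methyl group (-CH3) but no six-membered all-carbon aromatic ring is present.
So the answer is (C).

C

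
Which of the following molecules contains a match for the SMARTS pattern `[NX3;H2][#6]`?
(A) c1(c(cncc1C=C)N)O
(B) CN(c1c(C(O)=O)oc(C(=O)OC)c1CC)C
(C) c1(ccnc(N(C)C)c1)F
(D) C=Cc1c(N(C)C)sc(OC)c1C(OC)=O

A

[NX3;H2][#6] describes a trivalent nitrogen with two H attached to carbon (a primary amine).
(A) contains a primary amino group (-NH2), which satisfies every atom and bond constraint.
(B) has a dimethylamino group (-N(CH3)2) but the nitrogen has H0, not H2.
(C) has a dimethylamino group (-N(CH3)2) but the nitrogen has H0, not H2.
(D) has a dimethylamino group (-N(CH3)2) but the nitrogen has H0, not H2.
So the answer is (A).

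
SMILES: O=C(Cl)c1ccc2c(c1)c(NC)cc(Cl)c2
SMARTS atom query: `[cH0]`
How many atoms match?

The query [cH0] means: aromatic carbon with no attached hydrogen (substituted or ring-fusion).
Check the 16 heavy atoms by environment: 5× c (aromatic, H0) → match; 5× c (aromatic, H1) → no; 1× C (H0) → no; 1× O (H0) → no; 2× Cl (H0) → no; 1× N (H1) → no; 1× C (H3) → no.
That gives 5 matching atoms.

5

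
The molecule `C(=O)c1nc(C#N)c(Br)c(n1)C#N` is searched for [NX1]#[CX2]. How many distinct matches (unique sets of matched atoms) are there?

2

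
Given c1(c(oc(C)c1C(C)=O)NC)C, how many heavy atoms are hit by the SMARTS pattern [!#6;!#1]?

3

The query [!#6;!#1] means: not carbon and not hydrogen — any heteroatom.
Check the 12 heavy atoms by environment: 1× o (aromatic) → match; 4× c (aromatic) → no; 1× N → match; 5× C → no; 1× O → match.
Summing the matching environments: 1 + 1 + 1 = 3 matching atoms.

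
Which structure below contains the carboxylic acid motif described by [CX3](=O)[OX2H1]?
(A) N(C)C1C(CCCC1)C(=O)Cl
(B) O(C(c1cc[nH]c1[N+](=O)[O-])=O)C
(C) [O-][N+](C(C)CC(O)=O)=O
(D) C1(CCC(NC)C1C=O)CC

[CX3](=O)[OX2H1] describes an sp2 carbon double-bonded to O and single-bonded to an -OH oxygen (a carboxylic acid).
(A) has an acyl chloride (-C(=O)Cl) but the carbonyl is bonded to Cl, not to an -OH oxygen.
(B) has a methyl-ester group (-C(=O)OCH3) but the singly-bonded O has no H (OX2H0, not OX2H1).
(C) contains a carboxylic acid group (-C(=O)OH), which satisfies every atom and bond constraint.
(D) has an aldehyde (-CHO) but there is no singly-bonded oxygen on the carbonyl carbon.
So the answer is (C).

C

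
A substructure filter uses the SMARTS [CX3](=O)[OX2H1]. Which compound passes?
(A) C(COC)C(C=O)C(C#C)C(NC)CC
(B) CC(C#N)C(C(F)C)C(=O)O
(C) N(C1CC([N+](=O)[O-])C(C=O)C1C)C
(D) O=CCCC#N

[CX3](=O)[OX2H1] describes an sp2 carbon double-bonded to O and single-bonded to an -OH oxygen (a carboxylic acid).
(A) has an aldehyde (-CHO) but there is no singly-bonded oxygen on the carbonyl carbon.
(B) contains a carboxylic acid group (-C(=O)OH), which satisfies every atom and bond constraint.
(C) has an aldehyde (-CHO) but there is no singly-bonded oxygen on the carbonyl carbon.
(D) has an aldehyde (-CHO) but there is no singly-bonded oxygen on the carbonyl carbon.
So the answer is (B).

B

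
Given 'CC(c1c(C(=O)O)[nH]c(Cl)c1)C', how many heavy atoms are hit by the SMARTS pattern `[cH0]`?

3

Check the 12 heavy atoms by environment: 1× n (aromatic, H1) → no; 3× c (aromatic, H0) → match; 1× c (aromatic, H1) → no; 1× C (H1) → no; 2× C (H3) → no; 1× C (H0) → no; 1× O (H0) → no; 1× O (H1) → no; 1× Cl (H0) → no.
That gives 3 matching atoms.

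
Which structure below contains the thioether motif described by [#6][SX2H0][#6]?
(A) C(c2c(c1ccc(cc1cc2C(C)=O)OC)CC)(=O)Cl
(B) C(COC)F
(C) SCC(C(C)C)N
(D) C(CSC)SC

[#6][SX2H0][#6] describes an aliphatic sulfur bridging two carbons with no H on the sulfur (a thioether).
(A) has a methoxy ether (-OCH3) but the bridging atom is O, not S.
(B) has a methoxy ether (-OCH3) but the bridging atom is O, not S.
(C) has a thiol (-SH) but the sulfur has H1, not H0 bridging two carbons.
(D) contains a methylthio ether (-SCH3), which satisfies every atom and bond constraint.
So the answer is (D).

D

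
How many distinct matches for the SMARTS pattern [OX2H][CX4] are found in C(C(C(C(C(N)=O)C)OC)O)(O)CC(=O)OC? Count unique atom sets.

2

[OX2H][CX4] is the SMARTS for an aliphatic alcohol: a hydroxyl oxygen bound to an sp3 (X4) carbon.
The molecule carries 2 separate instances of a hydroxyl group (-OH) meeting every constraint; each maps to a distinct set of atoms, giving 2 matches.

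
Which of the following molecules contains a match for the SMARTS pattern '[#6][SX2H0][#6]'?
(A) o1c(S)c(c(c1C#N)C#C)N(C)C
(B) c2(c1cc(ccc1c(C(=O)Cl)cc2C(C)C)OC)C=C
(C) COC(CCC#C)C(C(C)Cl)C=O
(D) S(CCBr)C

[#6][SX2H0][#6] describes an aliphatic sulfur bridging two carbons with no H on the sulfur (a thioether).
(A) has a thiol (-SH) but the sulfur has H1, not H0 bridging two carbons.
(B) has a methoxy ether (-OCH3) but the bridging atom is O, not S.
(C) has a methoxy ether (-OCH3) but the bridging atom is O, not S.
(D) contains a methylthio ether (-SCH3), which satisfies every atom and bond constraint.
So the answer is (D).

D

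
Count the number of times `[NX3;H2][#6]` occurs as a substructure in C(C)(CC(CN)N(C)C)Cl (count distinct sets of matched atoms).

1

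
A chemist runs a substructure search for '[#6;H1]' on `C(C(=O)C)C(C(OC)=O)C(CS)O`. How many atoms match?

The query [#6;H1] means: any carbon bearing exactly one hydrogen.
Check the 13 heavy atoms by environment: 2× C (H2) → no; 2× C (H1) → match; 2× C (H0) → no; 3× O (H0) → no; 2× C (H3) → no; 1× O (H1) → no; 1× S (H1) → no.
That gives 2 matching atoms.

2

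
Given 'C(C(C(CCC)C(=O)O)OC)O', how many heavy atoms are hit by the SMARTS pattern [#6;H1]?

2

The query [#6;H1] means: any carbon bearing exactly one hydrogen.
Check the 12 heavy atoms by environment: 3× C (H2) → no; 2× C (H1) → match; 2× C (H3) → no; 2× O (H0) → no; 2× O (H1) → no; 1× C (H0) → no.
That gives 2 matching atoms.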